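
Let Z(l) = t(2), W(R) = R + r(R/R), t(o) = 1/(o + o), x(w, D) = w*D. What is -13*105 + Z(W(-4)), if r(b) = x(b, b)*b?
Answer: -5459/4 ≈ -1364.8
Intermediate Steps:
x(w, D) = D*w
r(b) = b³ (r(b) = (b*b)*b = b²*b = b³)
t(o) = 1/(2*o)
W(R) = 1 + R (W(R) = R + (R/R)³ = R + 1³ = R + 1 = 1 + R)
Z(l) = ¼ (Z(l) = (½)/2 = (½)*(½) = ¼)
-13*105 + Z(W(-4)) = -13*105 + ¼ = -1365 + ¼ = -5459/4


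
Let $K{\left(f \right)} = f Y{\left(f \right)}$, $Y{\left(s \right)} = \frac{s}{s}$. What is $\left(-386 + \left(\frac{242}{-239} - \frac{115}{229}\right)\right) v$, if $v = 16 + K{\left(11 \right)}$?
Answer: $- \frac{572644863}{54731} \approx -10463.0$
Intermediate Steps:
$Y{\left(s \right)} = 1$
$K{\left(f \right)} = f$ ($K{\left(f \right)} = f 1 = f$)
$v = 27$ ($v = 16 + 11 = 27$)
$\left(-386 + \left(\frac{242}{-239} - \frac{115}{229}\right)\right) v = \left(-386 + \left(\frac{242}{-239} - \frac{115}{229}\right)\right) 27 = \left(-386 + \left(242 \left(- \frac{1}{239}\right) - \frac{115}{229}\right)\right) 27 = \left(-386 - \frac{82903}{54731}\right) 27 = \left(- \frac{21209069}{54731}\right) 27 = - \frac{572644863}{54731}$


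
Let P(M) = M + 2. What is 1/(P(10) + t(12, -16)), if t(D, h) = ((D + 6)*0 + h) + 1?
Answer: -1/3 ≈ -0.33333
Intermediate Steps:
P(M) = 2 + M
t(D, h) = 1 + h (t(D, h) = ((6 + D)*0 + h) + 1 = (0 + h) + 1 = h + 1 = 1 + h)
1/(P(10) + t(12, -16)) = 1/((2 + 10) + (1 - 16)) = 1/(12 - 15) = 1/(-3) = -1/3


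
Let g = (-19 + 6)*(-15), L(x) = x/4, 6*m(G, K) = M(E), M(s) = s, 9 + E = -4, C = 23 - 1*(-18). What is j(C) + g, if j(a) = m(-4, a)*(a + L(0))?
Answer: 637/6 ≈ 106.17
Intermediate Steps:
C = 41 (C = 23 + 18 = 41)
E = -13 (E = -9 - 4 = -13)
m(G, K) = -13/6 (m(G, K) = (⅙)*(-13) = -13/6)
L(x) = x/4 (L(x) = x*(¼) = x/4)
j(a) = -13*a/6 (j(a) = -13*(a + (¼)*0)/6 = -13*(a + 0)/6 = -13*a/6)
g = 195 (g = -13*(-15) = 195)
j(C) + g = -13/6*41 + 195 = -533/6 + 195 = 637/6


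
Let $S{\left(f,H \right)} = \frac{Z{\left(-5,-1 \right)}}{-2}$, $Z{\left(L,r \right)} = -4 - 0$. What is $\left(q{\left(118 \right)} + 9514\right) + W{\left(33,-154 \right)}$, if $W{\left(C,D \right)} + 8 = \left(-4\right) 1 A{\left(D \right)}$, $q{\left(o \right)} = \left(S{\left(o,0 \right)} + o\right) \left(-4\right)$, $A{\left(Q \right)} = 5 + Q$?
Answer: $9622$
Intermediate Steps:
$Z{\left(L,r \right)} = -4$ ($Z{\left(L,r \right)} = -4 + 0 = -4$)
$S{\left(f,H \right)} = 2$ ($S{\left(f,H \right)} = - \frac{4}{-2} = \left(-4\right) \left(- \frac{1}{2}\right) = 2$)
$q{\left(o \right)} = -8 - 4 o$ ($q{\left(o \right)} = \left(2 + o\right) \left(-4\right) = -8 - 4 o$)
$W{\left(C,D \right)} = -28 - 4 D$ ($W{\left(C,D \right)} = -8 + \left(-4\right) 1 \left(5 + D\right) = -8 - 4 \left(5 + D\right) = -8 - \left(20 + 4 D\right) = -28 - 4 D$)
$\left(q{\left(118 \right)} + 9514\right) + W{\left(33,-154 \right)} = \left(\left(-8 - 472\right) + 9514\right) - -588 = \left(\left(-8 - 472\right) + 9514\right) + \left(-28 + 616\right) = \left(-480 + 9514\right) + 588 = 9034 + 588 = 9622$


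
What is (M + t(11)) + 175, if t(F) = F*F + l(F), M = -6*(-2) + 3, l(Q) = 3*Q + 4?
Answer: 348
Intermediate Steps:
l(Q) = 4 + 3*Q
M = 15 (M = 12 + 3 = 15)
t(F) = 4 + F**2 + 3*F (t(F) = F*F + (4 + 3*F) = F**2 + (4 + 3*F) = 4 + F**2 + 3*F)
(M + t(11)) + 175 = (15 + (4 + 11**2 + 3*11)) + 175 = (15 + (4 + 121 + 33)) + 175 = (15 + 158) + 175 = 173 + 175 = 348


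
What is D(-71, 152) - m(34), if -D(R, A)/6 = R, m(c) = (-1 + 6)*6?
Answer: 396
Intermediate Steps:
m(c) = 30 (m(c) = 5*6 = 30)
D(R, A) = -6*R
D(-71, 152) - m(34) = -6*(-71) - 1*30 = 426 - 30 = 396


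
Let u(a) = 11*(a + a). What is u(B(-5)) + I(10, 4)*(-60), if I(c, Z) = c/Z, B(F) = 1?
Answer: -128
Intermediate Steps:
u(a) = 22*a (u(a) = 11*(2*a) = 22*a)
u(B(-5)) + I(10, 4)*(-60) = 22*1 + (10/4)*(-60) = 22 + (10*(¼))*(-60) = 22 + (5/2)*(-60) = 22 - 150 = -128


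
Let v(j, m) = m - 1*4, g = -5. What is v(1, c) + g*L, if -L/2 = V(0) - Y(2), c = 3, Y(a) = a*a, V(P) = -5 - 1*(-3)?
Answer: -61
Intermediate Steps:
V(P) = -2 (V(P) = -5 + 3 = -2)
Y(a) = a**2
v(j, m) = -4 + m (v(j, m) = m - 4 = -4 + m)
L = 12 (L = -2*(-2 - 1*2**2) = -2*(-2 - 1*4) = -2*(-2 - 4) = -2*(-6) = 12)
v(1, c) + g*L = (-4 + 3) - 5*12 = -1 - 60 = -61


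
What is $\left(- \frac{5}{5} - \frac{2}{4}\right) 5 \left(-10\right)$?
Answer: $75$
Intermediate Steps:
$\left(- \frac{5}{5} - \frac{2}{4}\right) 5 \left(-10\right) = \left(\left(-5\right) \frac{1}{5} - \frac{1}{2}\right) 5 \left(-10\right) = \left(-1 - \frac{1}{2}\right) 5 \left(-10\right) = \left(- \frac{3}{2}\right) 5 \left(-10\right) = \left(- \frac{15}{2}\right) \left(-10\right) = 75$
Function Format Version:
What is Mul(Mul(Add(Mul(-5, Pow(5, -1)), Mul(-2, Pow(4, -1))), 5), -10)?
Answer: 75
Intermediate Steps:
Mul(Mul(Add(Mul(-5, Pow(5, -1)), Mul(-2, Pow(4, -1))), 5), -10) = Mul(Mul(Add(Mul(-5, Rational(1, 5)), Mul(-2, Rational(1, 4))), 5), -10) = Mul(Mul(Add(-1, Rational(-1, 2)), 5), -10) = Mul(Mul(Rational(-3, 2), 5), -10) = Mul(Rational(-15, 2), -10) = 75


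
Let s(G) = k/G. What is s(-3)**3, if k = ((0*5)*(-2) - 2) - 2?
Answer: 64/27 ≈ 2.3704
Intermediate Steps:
k = -4 (k = (0*(-2) - 2) - 2 = (0 - 2) - 2 = -2 - 2 = -4)
s(G) = -4/G
s(-3)**3 = (-4/(-3))**3 = (-4*(-1/3))**3 = (4/3)**3 = 64/27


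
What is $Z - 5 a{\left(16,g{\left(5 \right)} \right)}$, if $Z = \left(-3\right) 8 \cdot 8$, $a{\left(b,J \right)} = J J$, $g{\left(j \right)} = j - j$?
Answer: $-192$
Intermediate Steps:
$g{\left(j \right)} = 0$
$a{\left(b,J \right)} = J^{2}$
$Z = -192$ ($Z = \left(-24\right) 8 = -192$)
$Z - 5 a{\left(16,g{\left(5 \right)} \right)} = -192 - 5 \cdot 0^{2} = -192 - 0 = -192 + 0 = -192$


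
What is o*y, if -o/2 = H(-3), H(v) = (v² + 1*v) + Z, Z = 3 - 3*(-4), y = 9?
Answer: -378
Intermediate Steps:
Z = 15 (Z = 3 + 12 = 15)
H(v) = 15 + v + v² (H(v) = (v² + 1*v) + 15 = (v² + v) + 15 = (v + v²) + 15 = 15 + v + v²)
o = -42 (o = -2*(15 - 3 + (-3)²) = -2*(15 - 3 + 9) = -2*21 = -42)
o*y = -42*9 = -378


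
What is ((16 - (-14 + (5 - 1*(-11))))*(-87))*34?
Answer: -41412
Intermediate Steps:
((16 - (-14 + (5 - 1*(-11))))*(-87))*34 = ((16 - (-14 + (5 + 11)))*(-87))*34 = ((16 - (-14 + 16))*(-87))*34 = ((16 - 1*2)*(-87))*34 = ((16 - 2)*(-87))*34 = (14*(-87))*34 = -1218*34 = -41412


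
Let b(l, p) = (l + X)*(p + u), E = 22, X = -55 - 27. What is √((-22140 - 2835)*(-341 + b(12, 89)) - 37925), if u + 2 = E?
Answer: 10*√1990378 ≈ 14108.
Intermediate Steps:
X = -82
u = 20 (u = -2 + 22 = 20)
b(l, p) = (-82 + l)*(20 + p) (b(l, p) = (l - 82)*(p + 20) = (-82 + l)*(20 + p))
√((-22140 - 2835)*(-341 + b(12, 89)) - 37925) = √((-22140 - 2835)*(-341 + (-1640 - 82*89 + 20*12 + 12*89)) - 37925) = √(-24975*(-341 + (-1640 - 7298 + 240 + 1068)) - 37925) = √(-24975*(-341 - 7630) - 37925) = √(-24975*(-7971) - 37925) = √(199075725 - 37925) = √199037800 = 10*√1990378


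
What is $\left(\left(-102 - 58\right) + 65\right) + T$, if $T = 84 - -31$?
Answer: $20$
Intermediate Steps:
$T = 115$ ($T = 84 + 31 = 115$)
$\left(\left(-102 - 58\right) + 65\right) + T = \left(\left(-102 - 58\right) + 65\right) + 115 = \left(-160 + 65\right) + 115 = -95 + 115 = 20$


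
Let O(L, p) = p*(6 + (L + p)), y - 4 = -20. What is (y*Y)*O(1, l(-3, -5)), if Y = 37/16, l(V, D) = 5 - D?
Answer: -6290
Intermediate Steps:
y = -16 (y = 4 - 20 = -16)
O(L, p) = p*(6 + L + p)
Y = 37/16 (Y = 37*(1/16) = 37/16 ≈ 2.3125)
(y*Y)*O(1, l(-3, -5)) = (-16*37/16)*((5 - 1*(-5))*(6 + 1 + (5 - 1*(-5)))) = -37*(5 + 5)*(6 + 1 + (5 + 5)) = -370*(6 + 1 + 10) = -370*17 = -37*170 = -6290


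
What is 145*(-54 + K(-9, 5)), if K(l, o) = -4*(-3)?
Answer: -6090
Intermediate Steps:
K(l, o) = 12
145*(-54 + K(-9, 5)) = 145*(-54 + 12) = 145*(-42) = -6090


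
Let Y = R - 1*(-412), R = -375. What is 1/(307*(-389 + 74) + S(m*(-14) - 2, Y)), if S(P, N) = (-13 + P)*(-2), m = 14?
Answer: -1/96283 ≈ -1.0386e-5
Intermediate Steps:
Y = 37 (Y = -375 - 1*(-412) = -375 + 412 = 37)
S(P, N) = 26 - 2*P
1/(307*(-389 + 74) + S(m*(-14) - 2, Y)) = 1/(307*(-389 + 74) + (26 - 2*(14*(-14) - 2))) = 1/(307*(-315) + (26 - 2*(-196 - 2))) = 1/(-96705 + (26 - 2*(-198))) = 1/(-96705 + (26 + 396)) = 1/(-96705 + 422) = 1/(-96283) = -1/96283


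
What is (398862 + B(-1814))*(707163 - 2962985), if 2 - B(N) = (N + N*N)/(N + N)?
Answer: -901811088851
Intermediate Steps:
B(N) = 2 - (N + N**2)/(2*N) (B(N) = 2 - (N + N*N)/(N + N) = 2 - (N + N**2)/(2*N))
(398862 + B(-1814))*(707163 - 2962985) = (398862 + (3/2 - 1/2*(-1814)))*(707163 - 2962985) = (398862 + (3/2 + 907))*(-2255822) = (398862 + 1817/2)*(-2255822) = (799541/2)*(-2255822) = -901811088851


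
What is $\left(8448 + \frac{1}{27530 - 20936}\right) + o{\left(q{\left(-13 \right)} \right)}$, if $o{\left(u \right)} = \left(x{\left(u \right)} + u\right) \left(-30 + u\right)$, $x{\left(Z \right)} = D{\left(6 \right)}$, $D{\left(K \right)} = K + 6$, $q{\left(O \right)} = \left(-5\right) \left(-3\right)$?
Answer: $\frac{53035543}{6594} \approx 8043.0$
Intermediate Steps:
$q{\left(O \right)} = 15$
$D{\left(K \right)} = 6 + K$
$x{\left(Z \right)} = 12$ ($x{\left(Z \right)} = 6 + 6 = 12$)
$o{\left(u \right)} = \left(-30 + u\right) \left(12 + u\right)$ ($o{\left(u \right)} = \left(12 + u\right) \left(-30 + u\right) = \left(-30 + u\right) \left(12 + u\right)$)
$\left(8448 + \frac{1}{27530 - 20936}\right) + o{\left(q{\left(-13 \right)} \right)} = \left(8448 + \frac{1}{27530 - 20936}\right) - \left(630 - 225\right) = \left(8448 + \frac{1}{6594}\right) - 405 = \frac{55706113}{6594} - 405 = \frac{53035543}{6594}$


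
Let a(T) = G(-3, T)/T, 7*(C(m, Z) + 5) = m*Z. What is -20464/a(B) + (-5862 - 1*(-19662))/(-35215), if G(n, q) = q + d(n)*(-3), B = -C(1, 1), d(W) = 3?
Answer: 4900270328/204247 ≈ 23992.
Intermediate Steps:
C(m, Z) = -5 + Z*m/7 (C(m, Z) = -5 + (m*Z)/7 = -5 + (Z*m)/7 = -5 + Z*m/7)
B = 34/7 (B = -(-5 + (⅐)*1*1) = -(-5 + ⅐) = -1*(-34/7) = 34/7 ≈ 4.8571)
G(n, q) = -9 + q (G(n, q) = q + 3*(-3) = q - 9 = -9 + q)
a(T) = (-9 + T)/T
-20464/a(B) + (-5862 - 1*(-19662))/(-35215) = -20464*34/(7*(-9 + 34/7)) + (-5862 - 1*(-19662))/(-35215) = -20464/((7/34)*(-29/7)) + (-5862 + 19662)*(-1/35215) = -20464/(-29/34) + 13800*(-1/35215) = -20464*(-34/29) - 2760/7043 = 695776/29 - 2760/7043 = 4900270328/204247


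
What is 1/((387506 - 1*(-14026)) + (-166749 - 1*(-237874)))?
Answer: 1/472657 ≈ 2.1157e-6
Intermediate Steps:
1/((387506 - 1*(-14026)) + (-166749 - 1*(-237874))) = 1/((387506 + 14026) + (-166749 + 237874)) = 1/(401532 + 71125) = 1/472657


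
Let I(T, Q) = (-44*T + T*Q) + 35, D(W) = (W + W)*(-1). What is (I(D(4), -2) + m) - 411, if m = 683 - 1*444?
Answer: 231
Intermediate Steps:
D(W) = -2*W (D(W) = (2*W)*(-1) = -2*W)
I(T, Q) = 35 - 44*T + Q*T (I(T, Q) = (-44*T + Q*T) + 35 = 35 - 44*T + Q*T)
m = 239 (m = 683 - 444 = 239)
(I(D(4), -2) + m) - 411 = ((35 - (-88)*4 - (-4)*4) + 239) - 411 = ((35 - 44*(-8) - 2*(-8)) + 239) - 411 = ((35 + 352 + 16) + 239) - 411 = (403 + 239) - 411 = 642 - 411 = 231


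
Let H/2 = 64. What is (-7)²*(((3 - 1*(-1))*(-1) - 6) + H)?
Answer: 5782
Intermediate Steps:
H = 128 (H = 2*64 = 128)
(-7)²*(((3 - 1*(-1))*(-1) - 6) + H) = (-7)²*(((3 - 1*(-1))*(-1) - 6) + 128) = 49*(((3 + 1)*(-1) - 6) + 128) = 49*((4*(-1) - 6) + 128) = 49*((-4 - 6) + 128) = 49*(-10 + 128) = 49*118 = 5782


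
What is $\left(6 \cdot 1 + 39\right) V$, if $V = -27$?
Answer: $-1215$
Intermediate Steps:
$\left(6 \cdot 1 + 39\right) V = \left(6 \cdot 1 + 39\right) \left(-27\right) = \left(6 + 39\right) \left(-27\right) = 45 \left(-27\right) = -1215$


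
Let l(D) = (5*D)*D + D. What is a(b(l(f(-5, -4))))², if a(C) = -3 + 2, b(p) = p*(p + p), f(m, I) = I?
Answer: 1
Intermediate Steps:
l(D) = D + 5*D² (l(D) = 5*D² + D = D + 5*D²)
b(p) = 2*p² (b(p) = p*(2*p) = 2*p²)
a(C) = -1
a(b(l(f(-5, -4))))² = (-1)² = 1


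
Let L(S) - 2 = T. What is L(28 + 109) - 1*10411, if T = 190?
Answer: -10219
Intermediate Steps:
L(S) = 192 (L(S) = 2 + 190 = 192)
L(28 + 109) - 1*10411 = 192 - 1*10411 = 192 - 10411 = -10219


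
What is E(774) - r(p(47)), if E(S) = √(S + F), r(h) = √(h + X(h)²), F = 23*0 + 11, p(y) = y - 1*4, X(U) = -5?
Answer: √785 - 2*√17 ≈ 19.772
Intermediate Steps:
p(y) = -4 + y (p(y) = y - 4 = -4 + y)
F = 11 (F = 0 + 11 = 11)
r(h) = √(25 + h) (r(h) = √(h + (-5)²) = √(h + 25) = √(25 + h))
E(S) = √(11 + S) (E(S) = √(S + 11) = √(11 + S))
E(774) - r(p(47)) = √(11 + 774) - √(25 + (-4 + 47)) = √785 - √(25 + 43) = √785 - √68 = √785 - 2*√17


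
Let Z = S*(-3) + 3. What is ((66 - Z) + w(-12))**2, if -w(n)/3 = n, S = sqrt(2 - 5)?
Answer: 9774 + 594*I*sqrt(3) ≈ 9774.0 + 1028.8*I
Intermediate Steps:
S = I*sqrt(3) (S = sqrt(-3) = I*sqrt(3) ≈ 1.732*I)
w(n) = -3*n
Z = 3 - 3*I*sqrt(3) (Z = (I*sqrt(3))*(-3) + 3 = -3*I*sqrt(3) + 3 = 3 - 3*I*sqrt(3) ≈ 3.0 - 5.1962*I)
((66 - Z) + w(-12))**2 = ((66 - (3 - 3*I*sqrt(3))) - 3*(-12))**2 = ((66 + (-3 + 3*I*sqrt(3))) + 36)**2 = ((63 + 3*I*sqrt(3)) + 36)**2 = (99 + 3*I*sqrt(3))**2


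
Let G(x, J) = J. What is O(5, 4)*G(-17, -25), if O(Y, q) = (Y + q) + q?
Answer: -325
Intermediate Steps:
O(Y, q) = Y + 2*q
O(5, 4)*G(-17, -25) = (5 + 2*4)*(-25) = (5 + 8)*(-25) = 13*(-25) = -325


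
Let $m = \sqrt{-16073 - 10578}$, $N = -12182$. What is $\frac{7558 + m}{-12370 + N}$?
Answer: $- \frac{3779}{12276} - \frac{i \sqrt{26651}}{24552} \approx -0.30784 - 0.0066492 i$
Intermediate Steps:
$m = i \sqrt{26651}$ ($m = \sqrt{-26651} = i \sqrt{26651} \approx 163.25 i$)
$\frac{7558 + m}{-12370 + N} = \frac{7558 + i \sqrt{26651}}{-12370 - 12182} = \frac{7558 + i \sqrt{26651}}{-24552} = \left(7558 + i \sqrt{26651}\right) \left(- \frac{1}{24552}\right) = - \frac{3779}{12276} - \frac{i \sqrt{26651}}{24552}$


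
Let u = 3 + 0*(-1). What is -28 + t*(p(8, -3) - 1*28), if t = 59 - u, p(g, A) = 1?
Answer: -1540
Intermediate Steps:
u = 3 (u = 3 + 0 = 3)
t = 56 (t = 59 - 1*3 = 59 - 3 = 56)
-28 + t*(p(8, -3) - 1*28) = -28 + 56*(1 - 1*28) = -28 + 56*(1 - 28) = -28 + 56*(-27) = -28 - 1512 = -1540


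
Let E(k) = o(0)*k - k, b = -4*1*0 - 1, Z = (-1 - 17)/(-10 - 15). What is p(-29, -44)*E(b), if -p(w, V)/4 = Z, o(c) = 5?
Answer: 288/25 ≈ 11.520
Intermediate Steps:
Z = 18/25 (Z = -18/(-25) = -18*(-1/25) = 18/25 ≈ 0.72000)
p(w, V) = -72/25 (p(w, V) = -4*18/25 = -72/25)
b = -1 (b = -4*0 - 1 = 0 - 1 = -1)
E(k) = 4*k (E(k) = 5*k - k = 4*k)
p(-29, -44)*E(b) = -288*(-1)/25 = -72/25*(-4) = 288/25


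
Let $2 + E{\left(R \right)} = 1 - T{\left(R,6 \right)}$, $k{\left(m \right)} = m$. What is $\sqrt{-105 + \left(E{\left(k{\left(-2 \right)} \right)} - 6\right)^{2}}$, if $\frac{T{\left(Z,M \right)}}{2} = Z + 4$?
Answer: $4$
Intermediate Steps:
$T{\left(Z,M \right)} = 8 + 2 Z$ ($T{\left(Z,M \right)} = 2 \left(Z + 4\right) = 2 \left(4 + Z\right) = 8 + 2 Z$)
$E{\left(R \right)} = -9 - 2 R$ ($E{\left(R \right)} = -2 - \left(7 + 2 R\right) = -9 - 2 R$)
$\sqrt{-105 + \left(E{\left(k{\left(-2 \right)} \right)} - 6\right)^{2}} = \sqrt{-105 + \left(\left(-9 - -4\right) - 6\right)^{2}} = \sqrt{-105 + \left(\left(-9 + 4\right) - 6\right)^{2}} = \sqrt{-105 + \left(-5 - 6\right)^{2}} = \sqrt{-105 + \left(-11\right)^{2}} = \sqrt{-105 + 121} = \sqrt{16} = 4$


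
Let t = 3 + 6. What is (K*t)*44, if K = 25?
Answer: 9900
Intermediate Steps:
t = 9
(K*t)*44 = (25*9)*44 = 225*44 = 9900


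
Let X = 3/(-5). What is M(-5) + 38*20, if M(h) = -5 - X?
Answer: 3778/5 ≈ 755.60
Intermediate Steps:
X = -3/5 (X = 3*(-1/5) = -3/5 ≈ -0.60000)
M(h) = -22/5 (M(h) = -5 - 1*(-3/5) = -5 + 3/5 = -22/5)
M(-5) + 38*20 = -22/5 + 38*20 = -22/5 + 760 = 3778/5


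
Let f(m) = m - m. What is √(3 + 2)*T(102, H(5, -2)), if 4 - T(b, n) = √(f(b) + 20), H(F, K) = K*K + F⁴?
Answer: -10 + 4*√5 ≈ -1.0557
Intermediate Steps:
H(F, K) = F⁴ + K² (H(F, K) = K² + F⁴ = F⁴ + K²)
f(m) = 0
T(b, n) = 4 - 2*√5 (T(b, n) = 4 - √(0 + 20) = 4 - √20 = 4 - 2*√5)
√(3 + 2)*T(102, H(5, -2)) = √(3 + 2)*(4 - 2*√5) = √5*(4 - 2*√5)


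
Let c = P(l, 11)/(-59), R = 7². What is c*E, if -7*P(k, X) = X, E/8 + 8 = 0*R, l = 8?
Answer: -704/413 ≈ -1.7046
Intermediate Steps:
R = 49
E = -64 (E = -64 + 8*(0*49) = -64 + 8*0 = -64 + 0 = -64)
P(k, X) = -X/7
c = 11/413 (c = -⅐*11/(-59) = -11/7*(-1/59) = 11/413 ≈ 0.026634)
c*E = (11/413)*(-64) = -704/413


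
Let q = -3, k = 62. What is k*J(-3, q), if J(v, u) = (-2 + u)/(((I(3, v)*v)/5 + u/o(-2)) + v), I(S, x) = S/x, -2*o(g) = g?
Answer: 1550/27 ≈ 57.407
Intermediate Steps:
o(g) = -g/2
J(v, u) = (-2 + u)/(⅗ + u + v) (J(v, u) = (-2 + u)/((((3/v)*v)/5 + u/((-½*(-2)))) + v) = (-2 + u)/((3*(⅕) + u/1) + v) = (-2 + u)/((⅗ + u*1) + v) = (-2 + u)/((⅗ + u) + v) = (-2 + u)/(⅗ + u + v))
k*J(-3, q) = 62*(5*(-2 - 3)/(3 + 5*(-3) + 5*(-3))) = 62*(5*(-5)/(3 - 15 - 15)) = 62*(5*(-5)/(-27)) = 62*(5*(-1/27)*(-5)) = 62*(25/27) = 1550/27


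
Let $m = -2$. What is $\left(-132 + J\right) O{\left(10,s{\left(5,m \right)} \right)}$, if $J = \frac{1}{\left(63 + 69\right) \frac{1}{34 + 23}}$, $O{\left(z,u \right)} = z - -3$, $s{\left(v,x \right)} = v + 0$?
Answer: $- \frac{75257}{44} \approx -1710.4$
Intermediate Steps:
$s{\left(v,x \right)} = v$
$O{\left(z,u \right)} = 3 + z$ ($O{\left(z,u \right)} = z + 3 = 3 + z$)
$J = \frac{19}{44}$ ($J = \frac{1}{132 \cdot \frac{1}{57}} = \frac{1}{\frac{44}{19}} = \frac{19}{44} \approx 0.43182$)
$\left(-132 + J\right) O{\left(10,s{\left(5,m \right)} \right)} = \left(-132 + \frac{19}{44}\right) \left(3 + 10\right) = \left(- \frac{5789}{44}\right) 13 = - \frac{75257}{44}$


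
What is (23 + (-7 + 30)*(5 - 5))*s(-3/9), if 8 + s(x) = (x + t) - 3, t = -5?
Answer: -1127/3 ≈ -375.67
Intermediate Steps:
s(x) = -16 + x (s(x) = -8 + ((x - 5) - 3) = -8 + ((-5 + x) - 3) = -8 + (-8 + x) = -16 + x)
(23 + (-7 + 30)*(5 - 5))*s(-3/9) = (23 + (-7 + 30)*(5 - 5))*(-16 - 3/9) = (23 + 23*0)*(-16 - 3*1/9) = (23 + 0)*(-16 - 1/3) = 23*(-49/3) = -1127/3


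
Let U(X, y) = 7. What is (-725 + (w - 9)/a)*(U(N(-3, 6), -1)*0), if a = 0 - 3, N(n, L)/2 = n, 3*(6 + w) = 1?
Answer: 0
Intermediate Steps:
w = -17/3 (w = -6 + (⅓)*1 = -6 + ⅓ = -17/3 ≈ -5.6667)
N(n, L) = 2*n
a = -3
(-725 + (w - 9)/a)*(U(N(-3, 6), -1)*0) = (-725 + (-17/3 - 9)/(-3))*(7*0) = (-725 - ⅓*(-44/3))*0 = (-725 + 44/9)*0 = -6481/9*0 = 0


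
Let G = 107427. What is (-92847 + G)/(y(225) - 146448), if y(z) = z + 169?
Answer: -7290/73027 ≈ -0.099826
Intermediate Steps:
y(z) = 169 + z
(-92847 + G)/(y(225) - 146448) = (-92847 + 107427)/((169 + 225) - 146448) = 14580/(394 - 146448) = 14580/(-146054) = 14580*(-1/146054) = -7290/73027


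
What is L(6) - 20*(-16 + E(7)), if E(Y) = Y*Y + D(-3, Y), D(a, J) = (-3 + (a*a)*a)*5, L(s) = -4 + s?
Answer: 2342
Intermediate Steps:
D(a, J) = -15 + 5*a³ (D(a, J) = (-3 + a²*a)*5 = (-3 + a³)*5 = -15 + 5*a³)
E(Y) = -150 + Y² (E(Y) = Y*Y + (-15 + 5*(-3)³) = Y² + (-15 + 5*(-27)) = Y² + (-15 - 135) = Y² - 150 = -150 + Y²)
L(6) - 20*(-16 + E(7)) = (-4 + 6) - 20*(-16 + (-150 + 7²)) = 2 - 20*(-16 + (-150 + 49)) = 2 - 20*(-16 - 101) = 2 - 20*(-117) = 2 + 2340 = 2342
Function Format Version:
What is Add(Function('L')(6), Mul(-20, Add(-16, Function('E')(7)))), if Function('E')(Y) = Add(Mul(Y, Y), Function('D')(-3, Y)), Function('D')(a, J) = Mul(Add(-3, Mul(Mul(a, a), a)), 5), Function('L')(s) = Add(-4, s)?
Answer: 2342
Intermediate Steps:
Function('D')(a, J) = Add(-15, Mul(5, Pow(a, 3))) (Function('D')(a, J) = Mul(Add(-3, Mul(Pow(a, 2), a)), 5) = Mul(Add(-3, Pow(a, 3)), 5) = Add(-15, Mul(5, Pow(a, 3))))
Function('E')(Y) = Add(-150, Pow(Y, 2)) (Function('E')(Y) = Add(Mul(Y, Y), Add(-15, Mul(5, Pow(-3, 3)))) = Add(Pow(Y, 2), Add(-15, Mul(5, -27))) = Add(Pow(Y, 2), Add(-15, -135)) = Add(Pow(Y, 2), -150) = Add(-150, Pow(Y, 2)))
Add(Function('L')(6), Mul(-20, Add(-16, Function('E')(7)))) = Add(Add(-4, 6), Mul(-20, Add(-16, Add(-150, Pow(7, 2))))) = Add(2, Mul(-20, Add(-16, Add(-150, 49)))) = Add(2, Mul(-20, Add(-16, -101))) = Add(2, Mul(-20, -117)) = Add(2, 2340) = 2342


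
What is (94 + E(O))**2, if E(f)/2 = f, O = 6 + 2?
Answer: 12100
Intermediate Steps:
O = 8
E(f) = 2*f
(94 + E(O))**2 = (94 + 2*8)**2 = (94 + 16)**2 = 110**2 = 12100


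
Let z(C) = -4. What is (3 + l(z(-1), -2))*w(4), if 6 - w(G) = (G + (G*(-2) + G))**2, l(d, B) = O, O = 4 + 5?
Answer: 72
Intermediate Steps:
O = 9
l(d, B) = 9
w(G) = 6 (w(G) = 6 - (G + (G*(-2) + G))**2 = 6 - (G + (-2*G + G))**2 = 6 - (G - G)**2 = 6 - 1*0**2 = 6 - 1*0 = 6 + 0 = 6)
(3 + l(z(-1), -2))*w(4) = (3 + 9)*6 = 12*6 = 72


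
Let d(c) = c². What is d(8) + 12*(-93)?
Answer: -1052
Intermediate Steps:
d(8) + 12*(-93) = 8² + 12*(-93) = 64 - 1116 = -1052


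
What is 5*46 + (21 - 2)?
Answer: 249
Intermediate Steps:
5*46 + (21 - 2) = 230 + 19 = 249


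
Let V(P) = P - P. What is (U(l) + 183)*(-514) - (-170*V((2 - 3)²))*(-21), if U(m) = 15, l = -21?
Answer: -101772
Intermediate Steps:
V(P) = 0
(U(l) + 183)*(-514) - (-170*V((2 - 3)²))*(-21) = (15 + 183)*(-514) - (-170*0)*(-21) = 198*(-514) - 0*(-21) = -101772 - 1*0 = -101772 + 0 = -101772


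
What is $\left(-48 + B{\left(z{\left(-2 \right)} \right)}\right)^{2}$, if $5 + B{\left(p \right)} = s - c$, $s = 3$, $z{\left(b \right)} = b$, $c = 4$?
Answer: $2916$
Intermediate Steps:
$B{\left(p \right)} = -6$ ($B{\left(p \right)} = -5 + \left(3 - 4\right) = -5 - 1 = -6$)
$\left(-48 + B{\left(z{\left(-2 \right)} \right)}\right)^{2} = \left(-48 - 6\right)^{2} = \left(-54\right)^{2} = 2916$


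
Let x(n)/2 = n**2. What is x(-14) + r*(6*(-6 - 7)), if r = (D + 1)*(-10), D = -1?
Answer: 392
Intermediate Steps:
r = 0 (r = (-1 + 1)*(-10) = 0*(-10) = 0)
x(n) = 2*n**2
x(-14) + r*(6*(-6 - 7)) = 2*(-14)**2 + 0*(6*(-6 - 7)) = 2*196 + 0*(6*(-13)) = 392 + 0*(-78) = 392 + 0 = 392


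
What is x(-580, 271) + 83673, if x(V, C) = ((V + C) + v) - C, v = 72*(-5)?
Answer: 82733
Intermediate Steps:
v = -360
x(V, C) = -360 + V (x(V, C) = ((V + C) - 360) - C = ((C + V) - 360) - C = (-360 + C + V) - C = -360 + V)
x(-580, 271) + 83673 = (-360 - 580) + 83673 = -940 + 83673 = 82733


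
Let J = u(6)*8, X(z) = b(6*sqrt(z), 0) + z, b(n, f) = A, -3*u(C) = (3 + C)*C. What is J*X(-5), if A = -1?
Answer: 864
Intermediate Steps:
u(C) = -C*(3 + C)/3 (u(C) = -(3 + C)*C/3 = -C*(3 + C)/3)
b(n, f) = -1
X(z) = -1 + z
J = -144 (J = -1/3*6*(3 + 6)*8 = -1/3*6*9*8 = -18*8 = -144)
J*X(-5) = -144*(-1 - 5) = -144*(-6) = 864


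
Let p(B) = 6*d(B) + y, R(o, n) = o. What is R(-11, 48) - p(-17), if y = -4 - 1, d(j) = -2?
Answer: 6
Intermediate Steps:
y = -5
p(B) = -17 (p(B) = 6*(-2) - 5 = -12 - 5 = -17)
R(-11, 48) - p(-17) = -11 - 1*(-17) = -11 + 17 = 6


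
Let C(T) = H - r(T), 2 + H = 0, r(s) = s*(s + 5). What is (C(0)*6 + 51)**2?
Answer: 1521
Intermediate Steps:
r(s) = s*(5 + s)
H = -2 (H = -2 + 0 = -2)
C(T) = -2 - T*(5 + T)
(C(0)*6 + 51)**2 = ((-2 - 1*0*(5 + 0))*6 + 51)**2 = ((-2 - 1*0*5)*6 + 51)**2 = ((-2 + 0)*6 + 51)**2 = (-2*6 + 51)**2 = (-12 + 51)**2 = 39**2 = 1521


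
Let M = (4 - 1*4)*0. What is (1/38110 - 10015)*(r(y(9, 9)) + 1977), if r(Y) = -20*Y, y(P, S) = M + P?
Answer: -685863953253/38110 ≈ -1.7997e+7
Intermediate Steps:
M = 0 (M = (4 - 4)*0 = 0*0 = 0)
y(P, S) = P (y(P, S) = 0 + P = P)
(1/38110 - 10015)*(r(y(9, 9)) + 1977) = (1/38110 - 10015)*(-20*9 + 1977) = (1/38110 - 10015)*(-180 + 1977) = -381671649/38110*1797 = -685863953253/38110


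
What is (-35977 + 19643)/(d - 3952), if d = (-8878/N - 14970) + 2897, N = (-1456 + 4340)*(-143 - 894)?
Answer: 24425112236/23963043411 ≈ 1.0193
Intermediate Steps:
N = -2990708 (N = 2884*(-1037) = -2990708)
d = -18053404403/1495354 (d = (-8878/(-2990708) - 14970) + 2897 = (-8878*(-1/2990708) - 14970) + 2897 = (4439/1495354 - 14970) + 2897 = -22385444941/1495354 + 2897 = -18053404403/1495354 ≈ -12073.)
(-35977 + 19643)/(d - 3952) = (-35977 + 19643)/(-18053404403/1495354 - 3952) = -16334/(-23963043411/1495354) = -16334*(-1495354/23963043411) = 24425112236/23963043411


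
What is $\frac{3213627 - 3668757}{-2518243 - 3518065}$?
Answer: $\frac{227565}{3018154} \approx 0.075399$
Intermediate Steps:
$\frac{3213627 - 3668757}{-2518243 - 3518065} = - \frac{455130}{-6036308} = \left(-455130\right) \left(- \frac{1}{6036308}\right) = \frac{227565}{3018154}$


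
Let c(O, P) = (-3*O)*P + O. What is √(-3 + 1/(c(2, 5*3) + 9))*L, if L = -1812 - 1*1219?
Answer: -3031*I*√18802/79 ≈ -5260.9*I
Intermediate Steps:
c(O, P) = O - 3*O*P (c(O, P) = -3*O*P + O = O - 3*O*P)
L = -3031 (L = -1812 - 1219 = -3031)
√(-3 + 1/(c(2, 5*3) + 9))*L = √(-3 + 1/(2*(1 - 15*3) + 9))*(-3031) = √(-3 + 1/(2*(1 - 3*15) + 9))*(-3031) = √(-3 + 1/(2*(1 - 45) + 9))*(-3031) = √(-3 + 1/(2*(-44) + 9))*(-3031) = √(-3 + 1/(-88 + 9))*(-3031) = √(-3 + 1/(-79))*(-3031) = √(-3 - 1/79)*(-3031) = √(-238/79)*(-3031) = (I*√18802/79)*(-3031) = -3031*I*√18802/79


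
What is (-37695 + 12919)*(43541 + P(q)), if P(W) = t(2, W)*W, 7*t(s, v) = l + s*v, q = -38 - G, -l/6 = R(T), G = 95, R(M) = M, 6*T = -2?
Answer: -1203048232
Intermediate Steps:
T = -1/3 (T = (1/6)*(-2) = -1/3 ≈ -0.33333)
l = 2 (l = -6*(-1/3) = 2)
q = -133 (q = -38 - 1*95 = -38 - 95 = -133)
t(s, v) = 2/7 + s*v/7 (t(s, v) = (2 + s*v)/7 = 2/7 + s*v/7)
P(W) = W*(2/7 + 2*W/7) (P(W) = (2/7 + (1/7)*2*W)*W = (2/7 + 2*W/7)*W = W*(2/7 + 2*W/7))
(-37695 + 12919)*(43541 + P(q)) = (-37695 + 12919)*(43541 + (2/7)*(-133)*(1 - 133)) = -24776*(43541 + (2/7)*(-133)*(-132)) = -24776*(43541 + 5016) = -24776*48557 = -1203048232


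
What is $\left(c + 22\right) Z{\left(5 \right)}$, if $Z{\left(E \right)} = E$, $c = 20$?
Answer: $210$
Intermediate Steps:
$\left(c + 22\right) Z{\left(5 \right)} = \left(20 + 22\right) 5 = 42 \cdot 5 = 210$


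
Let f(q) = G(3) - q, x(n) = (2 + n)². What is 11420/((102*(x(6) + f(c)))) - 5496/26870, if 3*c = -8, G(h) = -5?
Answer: 13614278/8450615 ≈ 1.6110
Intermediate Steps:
c = -8/3 (c = (⅓)*(-8) = -8/3 ≈ -2.6667)
f(q) = -5 - q
11420/((102*(x(6) + f(c)))) - 5496/26870 = 11420/((102*((2 + 6)² + (-5 - 1*(-8/3))))) - 5496/26870 = 11420/((102*(8² + (-5 + 8/3)))) - 5496*1/26870 = 11420/((102*(64 - 7/3))) - 2748/13435 = 11420/((102*(185/3))) - 2748/13435 = 11420/6290 - 2748/13435 = 11420*(1/6290) - 2748/13435 = 1142/629 - 2748/13435 = 13614278/8450615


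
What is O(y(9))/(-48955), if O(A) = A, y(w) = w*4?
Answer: -36/48955 ≈ -0.00073537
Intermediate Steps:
y(w) = 4*w
O(y(9))/(-48955) = (4*9)/(-48955) = 36*(-1/48955) = -36/48955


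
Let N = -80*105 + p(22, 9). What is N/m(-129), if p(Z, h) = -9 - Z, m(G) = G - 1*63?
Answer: 8431/192 ≈ 43.911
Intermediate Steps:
m(G) = -63 + G (m(G) = G - 63 = -63 + G)
N = -8431 (N = -80*105 + (-9 - 1*22) = -8400 + (-9 - 22) = -8400 - 31 = -8431)
N/m(-129) = -8431/(-63 - 129) = -8431/(-192) = -8431*(-1/192) = 8431/192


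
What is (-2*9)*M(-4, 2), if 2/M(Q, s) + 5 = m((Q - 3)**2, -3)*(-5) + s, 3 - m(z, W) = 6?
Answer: -3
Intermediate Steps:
m(z, W) = -3 (m(z, W) = 3 - 1*6 = 3 - 6 = -3)
M(Q, s) = 2/(10 + s) (M(Q, s) = 2/(-5 + (-3*(-5) + s)) = 2/(-5 + (15 + s)) = 2/(10 + s))
(-2*9)*M(-4, 2) = (-2*9)*(2/(10 + 2)) = -36/12 = -18*1/6 = -3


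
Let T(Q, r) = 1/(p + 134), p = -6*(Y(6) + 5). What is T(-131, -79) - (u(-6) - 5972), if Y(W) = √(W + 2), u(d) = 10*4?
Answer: 7806525/1316 + 3*√2/2632 ≈ 5932.0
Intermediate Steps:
u(d) = 40
Y(W) = √(2 + W)
p = -30 - 12*√2 (p = -6*(√(2 + 6) + 5) = -6*(√8 + 5) = -6*(2*√2 + 5) = -6*(5 + 2*√2) = -30 - 12*√2 ≈ -46.971)
T(Q, r) = 1/(104 - 12*√2) (T(Q, r) = 1/((-30 - 12*√2) + 134) = 1/(104 - 12*√2))
T(-131, -79) - (u(-6) - 5972) = (13/1316 + 3*√2/2632) - (40 - 5972) = (13/1316 + 3*√2/2632) - 1*(-5932) = (13/1316 + 3*√2/2632) + 5932 = 7806525/1316 + 3*√2/2632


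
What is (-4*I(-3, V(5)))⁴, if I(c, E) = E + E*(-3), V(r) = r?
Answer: 2560000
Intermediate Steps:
I(c, E) = -2*E (I(c, E) = E - 3*E = -2*E)
(-4*I(-3, V(5)))⁴ = (-(-8)*5)⁴ = (-4*(-10))⁴ = 40⁴ = 2560000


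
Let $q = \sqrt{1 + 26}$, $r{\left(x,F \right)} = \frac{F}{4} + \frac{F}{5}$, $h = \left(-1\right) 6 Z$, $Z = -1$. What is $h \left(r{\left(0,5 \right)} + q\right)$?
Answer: $\frac{27}{2} + 18 \sqrt{3} \approx 44.677$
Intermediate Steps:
$h = 6$ ($h = \left(-1\right) 6 \left(-1\right) = \left(-6\right) \left(-1\right) = 6$)
$r{\left(x,F \right)} = \frac{9 F}{20}$ ($r{\left(x,F \right)} = F \frac{1}{4} + F \frac{1}{5} = \frac{F}{4} + \frac{F}{5} = \frac{9 F}{20}$)
$q = 3 \sqrt{3}$ ($q = \sqrt{27} = 3 \sqrt{3} \approx 5.1962$)
$h \left(r{\left(0,5 \right)} + q\right) = 6 \left(\frac{9}{20} \cdot 5 + 3 \sqrt{3}\right) = 6 \left(\frac{9}{4} + 3 \sqrt{3}\right) = \frac{27}{2} + 18 \sqrt{3}$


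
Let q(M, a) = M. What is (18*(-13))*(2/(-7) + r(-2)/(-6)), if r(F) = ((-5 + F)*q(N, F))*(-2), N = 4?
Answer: 15756/7 ≈ 2250.9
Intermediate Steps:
r(F) = 40 - 8*F (r(F) = ((-5 + F)*4)*(-2) = (-20 + 4*F)*(-2) = 40 - 8*F)
(18*(-13))*(2/(-7) + r(-2)/(-6)) = (18*(-13))*(2/(-7) + (40 - 8*(-2))/(-6)) = -234*(2*(-1/7) + (40 + 16)*(-1/6)) = -234*(-2/7 + 56*(-1/6)) = -234*(-2/7 - 28/3) = -234*(-202/21) = 15756/7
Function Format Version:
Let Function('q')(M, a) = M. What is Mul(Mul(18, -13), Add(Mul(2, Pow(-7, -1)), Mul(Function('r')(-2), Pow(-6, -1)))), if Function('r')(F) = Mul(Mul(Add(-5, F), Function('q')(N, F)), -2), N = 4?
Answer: Rational(15756, 7) ≈ 2250.9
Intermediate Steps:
Function('r')(F) = Add(40, Mul(-8, F)) (Function('r')(F) = Mul(Mul(Add(-5, F), 4), -2) = Mul(Add(-20, Mul(4, F)), -2) = Add(40, Mul(-8, F)))
Mul(Mul(18, -13), Add(Mul(2, Pow(-7, -1)), Mul(Function('r')(-2), Pow(-6, -1)))) = Mul(Mul(18, -13), Add(Mul(2, Pow(-7, -1)), Mul(Add(40, Mul(-8, -2)), Pow(-6, -1)))) = Mul(-234, Add(Mul(2, Rational(-1, 7)), Mul(Add(40, 16), Rational(-1, 6)))) = Mul(-234, Add(Rational(-2, 7), Mul(56, Rational(-1, 6)))) = Mul(-234, Add(Rational(-2, 7), Rational(-28, 3))) = Mul(-234, Rational(-202, 21)) = Rational(15756, 7)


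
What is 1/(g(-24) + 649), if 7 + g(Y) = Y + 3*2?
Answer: 1/624 ≈ 0.0016026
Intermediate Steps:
g(Y) = -1 + Y (g(Y) = -7 + (Y + 3*2) = -7 + (Y + 6) = -7 + (6 + Y) = -1 + Y)
1/(g(-24) + 649) = 1/((-1 - 24) + 649) = 1/(-25 + 649) = 1/624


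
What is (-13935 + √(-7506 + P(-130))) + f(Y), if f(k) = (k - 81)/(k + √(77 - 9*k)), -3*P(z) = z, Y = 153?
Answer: -344308899/24709 - 720*I*√13/24709 + 2*I*√16791/3 ≈ -13935.0 + 86.282*I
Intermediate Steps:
P(z) = -z/3
f(k) = (-81 + k)/(k + √(77 - 9*k))
(-13935 + √(-7506 + P(-130))) + f(Y) = (-13935 + √(-7506 - ⅓*(-130))) + (-81 + 153)/(153 + √(77 - 9*153)) = (-13935 + √(-7506 + 130/3)) + 72/(153 + √(77 - 1377)) = (-13935 + √(-22388/3)) + 72/(153 + √(-1300)) = (-13935 + 2*I*√16791/3) + 72/(153 + 10*I*√13) = -13935 + 72/(153 + 10*I*√13) + 2*I*√16791/3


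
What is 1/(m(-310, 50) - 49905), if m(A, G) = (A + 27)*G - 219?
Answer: -1/64274 ≈ -1.5558e-5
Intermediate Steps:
m(A, G) = -219 + G*(27 + A) (m(A, G) = (27 + A)*G - 219 = G*(27 + A) - 219 = -219 + G*(27 + A))
1/(m(-310, 50) - 49905) = 1/((-219 + 27*50 - 310*50) - 49905) = 1/((-219 + 1350 - 15500) - 49905) = 1/(-14369 - 49905) = 1/(-64274) = -1/64274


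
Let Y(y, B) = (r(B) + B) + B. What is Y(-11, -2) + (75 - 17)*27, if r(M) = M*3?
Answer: 1556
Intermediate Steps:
r(M) = 3*M
Y(y, B) = 5*B (Y(y, B) = (3*B + B) + B = 4*B + B = 5*B)
Y(-11, -2) + (75 - 17)*27 = 5*(-2) + (75 - 17)*27 = -10 + 58*27 = -10 + 1566 = 1556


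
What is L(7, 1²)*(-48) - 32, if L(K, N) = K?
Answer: -368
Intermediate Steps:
L(7, 1²)*(-48) - 32 = 7*(-48) - 32 = -336 - 32 = -368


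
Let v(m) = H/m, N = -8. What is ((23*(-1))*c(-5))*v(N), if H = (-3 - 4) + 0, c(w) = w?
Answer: 805/8 ≈ 100.63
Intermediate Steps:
H = -7 (H = -7 + 0 = -7)
v(m) = -7/m
((23*(-1))*c(-5))*v(N) = ((23*(-1))*(-5))*(-7/(-8)) = (-23*(-5))*(-7*(-⅛)) = 115*(7/8) = 805/8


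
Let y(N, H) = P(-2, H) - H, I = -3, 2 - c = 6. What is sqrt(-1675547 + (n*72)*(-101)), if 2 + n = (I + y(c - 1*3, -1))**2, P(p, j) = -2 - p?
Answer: I*sqrt(1690091) ≈ 1300.0*I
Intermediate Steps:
c = -4 (c = 2 - 1*6 = 2 - 6 = -4)
y(N, H) = -H (y(N, H) = (-2 - 1*(-2)) - H = (-2 + 2) - H = 0 - H = -H)
n = 2 (n = -2 + (-3 - 1*(-1))**2 = -2 + (-3 + 1)**2 = -2 + (-2)**2 = -2 + 4 = 2)
sqrt(-1675547 + (n*72)*(-101)) = sqrt(-1675547 + (2*72)*(-101)) = sqrt(-1675547 + 144*(-101)) = sqrt(-1675547 - 14544) = sqrt(-1690091) = I*sqrt(1690091)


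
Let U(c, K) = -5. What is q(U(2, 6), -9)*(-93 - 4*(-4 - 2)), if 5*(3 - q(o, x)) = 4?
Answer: -759/5 ≈ -151.80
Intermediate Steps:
q(o, x) = 11/5 (q(o, x) = 3 - ⅕*4 = 3 - ⅘ = 11/5)
q(U(2, 6), -9)*(-93 - 4*(-4 - 2)) = 11*(-93 - 4*(-4 - 2))/5 = 11*(-93 - 4*(-6))/5 = 11*(-93 + 24)/5 = (11/5)*(-69) = -759/5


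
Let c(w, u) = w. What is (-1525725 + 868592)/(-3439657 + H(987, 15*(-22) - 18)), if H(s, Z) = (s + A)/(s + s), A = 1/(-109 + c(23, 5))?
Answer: 111557526612/583929846067 ≈ 0.19105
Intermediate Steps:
A = -1/86 (A = 1/(-109 + 23) = 1/(-86) = -1/86 ≈ -0.011628)
H(s, Z) = (-1/86 + s)/(2*s) (H(s, Z) = (s - 1/86)/(s + s) = (-1/86 + s)/((2*s)) = (-1/86 + s)*(1/(2*s)) = (-1/86 + s)/(2*s))
(-1525725 + 868592)/(-3439657 + H(987, 15*(-22) - 18)) = (-1525725 + 868592)/(-3439657 + (1/172)*(-1 + 86*987)/987) = -657133/(-3439657 + (1/172)*(1/987)*(-1 + 84882)) = -657133/(-3439657 + (1/172)*(1/987)*84881) = -657133/(-3439657 + 84881/169764) = -657133/(-583929846067/169764) = -657133*(-169764/583929846067) = 111557526612/583929846067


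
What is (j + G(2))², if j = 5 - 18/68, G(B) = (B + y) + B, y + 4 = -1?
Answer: 16129/1156 ≈ 13.952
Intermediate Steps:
y = -5 (y = -4 - 1 = -5)
G(B) = -5 + 2*B (G(B) = (B - 5) + B = (-5 + B) + B = -5 + 2*B)
j = 161/34 (j = 5 - 18/68 = 5 - 1*9/34 = 5 - 9/34 = 161/34 ≈ 4.7353)
(j + G(2))² = (161/34 + (-5 + 2*2))² = (161/34 + (-5 + 4))² = (161/34 - 1)² = (127/34)² = 16129/1156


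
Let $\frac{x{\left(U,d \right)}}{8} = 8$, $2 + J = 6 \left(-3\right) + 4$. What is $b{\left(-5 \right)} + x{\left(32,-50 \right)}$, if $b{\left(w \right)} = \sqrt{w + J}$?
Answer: $64 + i \sqrt{21} \approx 64.0 + 4.5826 i$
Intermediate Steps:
$J = -16$ ($J = -2 + \left(6 \left(-3\right) + 4\right) = -2 + \left(-18 + 4\right) = -2 - 14 = -16$)
$x{\left(U,d \right)} = 64$ ($x{\left(U,d \right)} = 8 \cdot 8 = 64$)
$b{\left(w \right)} = \sqrt{-16 + w}$ ($b{\left(w \right)} = \sqrt{w - 16} = \sqrt{-16 + w}$)
$b{\left(-5 \right)} + x{\left(32,-50 \right)} = \sqrt{-16 - 5} + 64 = \sqrt{-21} + 64 = i \sqrt{21} + 64 = 64 + i \sqrt{21}$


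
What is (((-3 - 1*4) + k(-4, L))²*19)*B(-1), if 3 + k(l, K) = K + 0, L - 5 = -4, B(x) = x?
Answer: -1539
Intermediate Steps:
L = 1 (L = 5 - 4 = 1)
k(l, K) = -3 + K (k(l, K) = -3 + (K + 0) = -3 + K)
(((-3 - 1*4) + k(-4, L))²*19)*B(-1) = (((-3 - 1*4) + (-3 + 1))²*19)*(-1) = (((-3 - 4) - 2)²*19)*(-1) = ((-7 - 2)²*19)*(-1) = ((-9)²*19)*(-1) = (81*19)*(-1) = 1539*(-1) = -1539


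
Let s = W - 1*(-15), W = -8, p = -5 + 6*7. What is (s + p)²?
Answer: 1936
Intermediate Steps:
p = 37 (p = -5 + 42 = 37)
s = 7 (s = -8 - 1*(-15) = -8 + 15 = 7)
(s + p)² = (7 + 37)² = 44² = 1936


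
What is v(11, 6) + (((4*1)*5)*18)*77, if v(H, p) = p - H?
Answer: 27715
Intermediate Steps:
v(11, 6) + (((4*1)*5)*18)*77 = (6 - 1*11) + (((4*1)*5)*18)*77 = (6 - 11) + ((4*5)*18)*77 = -5 + (20*18)*77 = -5 + 360*77 = -5 + 27720 = 27715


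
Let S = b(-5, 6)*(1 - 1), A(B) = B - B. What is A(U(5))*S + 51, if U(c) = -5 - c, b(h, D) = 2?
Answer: 51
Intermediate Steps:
A(B) = 0
S = 0 (S = 2*(1 - 1) = 2*0 = 0)
A(U(5))*S + 51 = 0*0 + 51 = 0 + 51 = 51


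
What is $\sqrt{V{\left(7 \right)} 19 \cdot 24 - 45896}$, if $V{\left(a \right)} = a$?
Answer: $4 i \sqrt{2669} \approx 206.65 i$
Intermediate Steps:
$\sqrt{V{\left(7 \right)} 19 \cdot 24 - 45896} = \sqrt{7 \cdot 19 \cdot 24 - 45896} = \sqrt{133 \cdot 24 - 45896} = \sqrt{3192 - 45896} = \sqrt{-42704} = 4 i \sqrt{2669}$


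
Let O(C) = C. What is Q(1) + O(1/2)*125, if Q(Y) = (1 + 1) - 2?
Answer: 125/2 ≈ 62.500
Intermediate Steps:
Q(Y) = 0 (Q(Y) = 2 - 2 = 0)
Q(1) + O(1/2)*125 = 0 + 125/2 = 125/2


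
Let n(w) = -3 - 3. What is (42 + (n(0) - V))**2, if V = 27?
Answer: 81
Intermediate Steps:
n(w) = -6
(42 + (n(0) - V))**2 = (42 + (-6 - 1*27))**2 = (42 + (-6 - 27))**2 = (42 - 33)**2 = 9**2 = 81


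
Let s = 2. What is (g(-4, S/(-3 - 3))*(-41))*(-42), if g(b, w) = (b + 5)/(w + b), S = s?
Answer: -5166/13 ≈ -397.38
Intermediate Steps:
S = 2
g(b, w) = (5 + b)/(b + w)
(g(-4, S/(-3 - 3))*(-41))*(-42) = (((5 - 4)/(-4 + 2/(-3 - 3)))*(-41))*(-42) = ((1/(-4 + 2/(-6)))*(-41))*(-42) = ((1/(-4 + 2*(-1/6)))*(-41))*(-42) = ((1/(-4 - 1/3))*(-41))*(-42) = ((1/(-13/3))*(-41))*(-42) = (-3/13*1*(-41))*(-42) = -3/13*(-41)*(-42) = (123/13)*(-42) = -5166/13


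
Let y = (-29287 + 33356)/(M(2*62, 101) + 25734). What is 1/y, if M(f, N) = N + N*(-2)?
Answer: 25633/4069 ≈ 6.2996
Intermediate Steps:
M(f, N) = -N (M(f, N) = N - 2*N = -N)
y = 4069/25633 (y = (-29287 + 33356)/(-1*101 + 25734) = 4069/(-101 + 25734) = 4069/25633 ≈ 0.15874)
1/y = 1/(4069/25633) = 25633/4069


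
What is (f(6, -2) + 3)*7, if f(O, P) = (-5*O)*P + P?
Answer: 427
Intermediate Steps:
f(O, P) = P - 5*O*P (f(O, P) = -5*O*P + P = P - 5*O*P)
(f(6, -2) + 3)*7 = (-2*(1 - 5*6) + 3)*7 = (-2*(1 - 30) + 3)*7 = (-2*(-29) + 3)*7 = (58 + 3)*7 = 61*7 = 427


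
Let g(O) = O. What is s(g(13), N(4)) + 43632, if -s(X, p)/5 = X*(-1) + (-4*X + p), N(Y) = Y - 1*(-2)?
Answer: 43927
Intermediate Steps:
N(Y) = 2 + Y (N(Y) = Y + 2 = 2 + Y)
s(X, p) = -5*p + 25*X (s(X, p) = -5*(X*(-1) + (-4*X + p)) = -5*(-X + (p - 4*X)) = -5*(p - 5*X) = -5*p + 25*X)
s(g(13), N(4)) + 43632 = (-5*(2 + 4) + 25*13) + 43632 = (-5*6 + 325) + 43632 = (-30 + 325) + 43632 = 295 + 43632 = 43927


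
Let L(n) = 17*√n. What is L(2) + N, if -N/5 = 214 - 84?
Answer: -650 + 17*√2 ≈ -625.96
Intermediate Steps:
N = -650 (N = -5*(214 - 84) = -5*130 = -650)
L(2) + N = 17*√2 - 650 = -650 + 17*√2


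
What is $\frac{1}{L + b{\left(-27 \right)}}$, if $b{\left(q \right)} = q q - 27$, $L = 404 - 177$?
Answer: $\frac{1}{929} \approx 0.0010764$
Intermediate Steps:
$L = 227$ ($L = 404 - 177 = 227$)
$b{\left(q \right)} = -27 + q^{2}$ ($b{\left(q \right)} = q^{2} - 27 = -27 + q^{2}$)
$\frac{1}{L + b{\left(-27 \right)}} = \frac{1}{227 - \left(27 - \left(-27\right)^{2}\right)} = \frac{1}{227 + \left(-27 + 729\right)} = \frac{1}{227 + 702} = \frac{1}{929}$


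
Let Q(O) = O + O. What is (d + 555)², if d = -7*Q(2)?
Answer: 277729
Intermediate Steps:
Q(O) = 2*O
d = -28 (d = -14*2 = -7*4 = -28)
(d + 555)² = (-28 + 555)² = 527² = 277729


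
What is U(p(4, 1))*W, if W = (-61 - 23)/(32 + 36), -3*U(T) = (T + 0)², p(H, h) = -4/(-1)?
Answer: 112/17 ≈ 6.5882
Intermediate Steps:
p(H, h) = 4 (p(H, h) = -4*(-1) = 4)
U(T) = -T²/3 (U(T) = -(T + 0)²/3 = -T²/3)
W = -21/17 (W = -84/68 = -84*1/68 = -21/17 ≈ -1.2353)
U(p(4, 1))*W = -⅓*4²*(-21/17) = -⅓*16*(-21/17) = -16/3*(-21/17) = 112/17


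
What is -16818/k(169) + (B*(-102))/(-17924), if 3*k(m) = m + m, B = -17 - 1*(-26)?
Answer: -226006803/1514578 ≈ -149.22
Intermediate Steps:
B = 9 (B = -17 + 26 = 9)
k(m) = 2*m/3 (k(m) = (m + m)/3 = (2*m)/3 = 2*m/3)
-16818/k(169) + (B*(-102))/(-17924) = -16818/((⅔)*169) + (9*(-102))/(-17924) = -16818/338/3 - 918*(-1/17924) = -16818*3/338 + 459/8962 = -25227/169 + 459/8962 = -226006803/1514578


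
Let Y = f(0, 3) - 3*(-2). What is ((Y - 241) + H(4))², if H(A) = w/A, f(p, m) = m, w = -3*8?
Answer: 56644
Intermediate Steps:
w = -24
H(A) = -24/A
Y = 9 (Y = 3 - 3*(-2) = 3 + 6 = 9)
((Y - 241) + H(4))² = ((9 - 241) - 24/4)² = (-232 - 24*¼)² = (-232 - 6)² = (-238)² = 56644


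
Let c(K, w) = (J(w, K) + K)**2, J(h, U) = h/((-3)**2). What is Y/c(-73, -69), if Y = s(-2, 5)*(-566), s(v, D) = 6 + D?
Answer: -2547/2662 ≈ -0.95680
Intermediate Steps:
J(h, U) = h/9
c(K, w) = (K + w/9)**2 (c(K, w) = (w/9 + K)**2 = (K + w/9)**2)
Y = -6226 (Y = (6 + 5)*(-566) = 11*(-566) = -6226)
Y/c(-73, -69) = -6226*81/(-69 + 9*(-73))**2 = -6226*81/(-69 - 657)**2 = -6226/((1/81)*(-726)**2) = -6226/((1/81)*527076) = -6226/58564/9 = -6226*9/58564 = -2547/2662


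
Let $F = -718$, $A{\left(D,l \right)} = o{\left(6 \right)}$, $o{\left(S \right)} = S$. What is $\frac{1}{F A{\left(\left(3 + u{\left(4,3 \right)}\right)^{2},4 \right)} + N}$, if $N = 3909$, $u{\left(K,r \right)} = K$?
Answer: $- \frac{1}{399} \approx -0.0025063$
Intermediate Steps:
$A{\left(D,l \right)} = 6$
$\frac{1}{F A{\left(\left(3 + u{\left(4,3 \right)}\right)^{2},4 \right)} + N} = \frac{1}{\left(-718\right) 6 + 3909} = \frac{1}{-4308 + 3909} = \frac{1}{-399} = - \frac{1}{399}$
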